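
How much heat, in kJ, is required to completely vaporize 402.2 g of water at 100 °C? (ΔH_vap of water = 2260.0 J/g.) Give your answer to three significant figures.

q = m × ΔH_vap = 402.2 × 2260.0 = 909000 J = 909 kJ

q = 909 kJ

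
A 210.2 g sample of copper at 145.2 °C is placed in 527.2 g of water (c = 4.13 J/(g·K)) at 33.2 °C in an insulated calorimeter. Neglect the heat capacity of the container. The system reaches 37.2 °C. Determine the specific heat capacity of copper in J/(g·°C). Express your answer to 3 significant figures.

c = 0.384 J/(g·°C)

q_gained = (527.2 × 4.13) × (37.2 − 33.2) = 8709 J
q_lost = 210.2 × c × (145.2 − 37.2) = 22701.6 c
Set equal: c = 8709 / 22701.6 = 0.384 J/(g·°C)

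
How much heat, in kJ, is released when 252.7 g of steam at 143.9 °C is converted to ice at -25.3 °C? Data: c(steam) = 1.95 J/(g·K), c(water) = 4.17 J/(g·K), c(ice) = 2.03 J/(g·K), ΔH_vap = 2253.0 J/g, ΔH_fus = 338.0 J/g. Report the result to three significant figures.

q1 (cool steam 143.9→100 °C): 252.7 × 1.95 × 43.9 = 21632 J
q2 (condense at 100 °C): 252.7 × 2253.0 = 569333 J
q3 (cool water 100→0 °C): 252.7 × 4.17 × 100.0 = 105376 J
q4 (freeze at 0 °C): 252.7 × 338.0 = 85413 J
q5 (cool ice 0→-25.3 °C): 252.7 × 2.03 × 25.3 = 12978 J
Total: 21632 + 569333 + 105376 + 85413 + 12978 = 794732 J = 795 kJ

q = 795 kJ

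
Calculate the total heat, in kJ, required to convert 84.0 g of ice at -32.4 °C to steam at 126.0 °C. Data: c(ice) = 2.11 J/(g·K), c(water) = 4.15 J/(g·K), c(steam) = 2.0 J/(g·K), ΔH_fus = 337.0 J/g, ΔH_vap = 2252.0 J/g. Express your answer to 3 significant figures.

q = 262 kJ

q1 (heat ice -32.4→0.0 °C): 84.0 × 2.11 × 32.4 = 5743 J
q2 (melt at 0 °C): 84.0 × 337.0 = 28308 J
q3 (heat water 0.0→100.0 °C): 84.0 × 4.15 × 100.0 = 34860 J
q4 (vaporize at 100 °C): 84.0 × 2252.0 = 189168 J
q5 (heat steam 100.0→126.0 °C): 84.0 × 2.0 × 26.0 = 4368 J
Total: 5743 + 28308 + 34860 + 189168 + 4368 = 262447 J = 262 kJ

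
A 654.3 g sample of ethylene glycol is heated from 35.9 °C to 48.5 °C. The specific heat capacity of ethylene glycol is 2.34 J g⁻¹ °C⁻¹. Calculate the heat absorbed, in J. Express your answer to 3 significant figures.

q = 19300 J

q = m c ΔT = 654.3 × 2.34 × (48.5 − 35.9)
q = 654.3 × 2.34 × 12.6 = 19290 J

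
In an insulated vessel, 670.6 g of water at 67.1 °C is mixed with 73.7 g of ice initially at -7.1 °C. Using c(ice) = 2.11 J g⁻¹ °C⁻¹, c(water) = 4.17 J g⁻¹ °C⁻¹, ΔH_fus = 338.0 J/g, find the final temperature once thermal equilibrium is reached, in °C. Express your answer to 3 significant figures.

Heat to bring ice to 0 °C and melt it: q₁ = 73.7×2.11×7.1 + 73.7×338.0 = 26015 J
Heat the water can supply cooling to 0 °C: 670.6×4.17×67.1 = 187639 J > q₁, so all ice melts.
Energy balance: 670.6×4.17×(67.1 − T) = 26015 + 73.7×4.17×(T − 0)
2796.402(67.1 − T) = 26015 + 307.329 T
187639 − 26015 = 3103.731 T
T = 161624 / 3103.731 = 52.07 °C

T_f = 52.1 °C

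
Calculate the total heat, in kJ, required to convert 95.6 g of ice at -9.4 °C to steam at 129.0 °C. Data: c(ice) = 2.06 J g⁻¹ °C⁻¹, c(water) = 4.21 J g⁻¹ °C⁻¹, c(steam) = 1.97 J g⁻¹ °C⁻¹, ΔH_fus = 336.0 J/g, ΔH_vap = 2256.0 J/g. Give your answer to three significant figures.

q1 (heat ice -9.4→0.0 °C): 95.6 × 2.06 × 9.4 = 1851 J
q2 (melt at 0 °C): 95.6 × 336.0 = 32122 J
q3 (heat water 0.0→100.0 °C): 95.6 × 4.21 × 100.0 = 40248 J
q4 (vaporize at 100 °C): 95.6 × 2256.0 = 215674 J
q5 (heat steam 100.0→129.0 °C): 95.6 × 1.97 × 29.0 = 5462 J
Total: 1851 + 32122 + 40248 + 215674 + 5462 = 295357 J = 295 kJ

q = 295 kJ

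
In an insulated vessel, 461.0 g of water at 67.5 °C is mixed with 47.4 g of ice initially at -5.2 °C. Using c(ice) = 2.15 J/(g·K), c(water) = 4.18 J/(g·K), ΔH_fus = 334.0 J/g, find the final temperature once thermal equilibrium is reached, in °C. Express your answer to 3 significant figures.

T_f = 53.5 °C

Heat to bring ice to 0 °C and melt it: q₁ = 47.4×2.15×5.2 + 47.4×334.0 = 16362 J
Heat the water can supply cooling to 0 °C: 461.0×4.18×67.5 = 130071 J > q₁, so all ice melts.
Energy balance: 461.0×4.18×(67.5 − T) = 16362 + 47.4×4.18×(T − 0)
1926.98(67.5 − T) = 16362 + 198.132 T
130071 − 16362 = 2125.112 T
T = 113709 / 2125.112 = 53.51 °C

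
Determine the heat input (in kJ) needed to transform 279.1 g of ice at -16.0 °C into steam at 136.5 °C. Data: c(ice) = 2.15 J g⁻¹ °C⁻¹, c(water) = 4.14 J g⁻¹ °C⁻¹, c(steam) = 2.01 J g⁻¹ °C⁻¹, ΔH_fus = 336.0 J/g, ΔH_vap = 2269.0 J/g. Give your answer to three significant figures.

q1 (heat ice -16.0→0.0 °C): 279.1 × 2.15 × 16.0 = 9601 J
q2 (melt at 0 °C): 279.1 × 336.0 = 93778 J
q3 (heat water 0.0→100.0 °C): 279.1 × 4.14 × 100.0 = 115547 J
q4 (vaporize at 100 °C): 279.1 × 2269.0 = 633278 J
q5 (heat steam 100.0→136.5 °C): 279.1 × 2.01 × 36.5 = 20476 J
Total: 9601 + 93778 + 115547 + 633278 + 20476 = 872680 J = 873 kJ

q = 873 kJ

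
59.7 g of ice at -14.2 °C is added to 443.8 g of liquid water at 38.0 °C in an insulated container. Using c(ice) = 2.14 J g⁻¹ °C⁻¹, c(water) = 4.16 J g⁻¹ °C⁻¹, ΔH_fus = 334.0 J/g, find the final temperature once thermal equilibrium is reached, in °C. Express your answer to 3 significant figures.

T_f = 23.1 °C

Heat to bring ice to 0 °C and melt it: q₁ = 59.7×2.14×14.2 + 59.7×334.0 = 21754 J
Heat the water can supply cooling to 0 °C: 443.8×4.16×38.0 = 70155.9 J > q₁, so all ice melts.
Energy balance: 443.8×4.16×(38.0 − T) = 21754 + 59.7×4.16×(T − 0)
1846.208(38.0 − T) = 21754 + 248.352 T
70155.9 − 21754 = 2094.560 T
T = 48401.9 / 2094.560 = 23.11 °C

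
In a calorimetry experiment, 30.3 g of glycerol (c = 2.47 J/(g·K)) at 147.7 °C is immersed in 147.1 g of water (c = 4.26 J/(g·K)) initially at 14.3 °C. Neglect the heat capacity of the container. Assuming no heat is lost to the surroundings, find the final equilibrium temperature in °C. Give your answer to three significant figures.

T_f = 28.5 °C

Heat lost by glycerol = heat gained by water.
(30.3)(2.47)(147.7 − T) = (147.1)(4.26)(T − 14.3)
74.841 (147.7 − T) = 626.646 (T − 14.3)
11054 − 74.841 T = 626.646 T − 8961.0
20015.0 = 701.487 T
T = 28.53 °C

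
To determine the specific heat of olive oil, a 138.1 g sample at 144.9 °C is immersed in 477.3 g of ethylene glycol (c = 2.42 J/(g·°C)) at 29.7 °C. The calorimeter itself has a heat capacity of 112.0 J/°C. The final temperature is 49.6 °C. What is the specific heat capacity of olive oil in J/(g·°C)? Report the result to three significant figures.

c = 1.92 J/(g·°C)

q_gained = (477.3 × 2.42 + 112.0) × (49.6 − 29.7) = 25210 J
q_lost = 138.1 × c × (144.9 − 49.6) = 13160.93 c
Set equal: c = 25210 / 13160.93 = 1.92 J/(g·°C)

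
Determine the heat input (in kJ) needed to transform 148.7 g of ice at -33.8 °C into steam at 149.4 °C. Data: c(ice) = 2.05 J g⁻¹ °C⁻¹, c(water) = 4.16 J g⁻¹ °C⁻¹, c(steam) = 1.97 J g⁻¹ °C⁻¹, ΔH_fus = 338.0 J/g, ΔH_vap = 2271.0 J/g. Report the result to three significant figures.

q1 (heat ice -33.8→0.0 °C): 148.7 × 2.05 × 33.8 = 10303 J
q2 (melt at 0 °C): 148.7 × 338.0 = 50261 J
q3 (heat water 0.0→100.0 °C): 148.7 × 4.16 × 100.0 = 61859 J
q4 (vaporize at 100 °C): 148.7 × 2271.0 = 337698 J
q5 (heat steam 100.0→149.4 °C): 148.7 × 1.97 × 49.4 = 14471 J
Total: 10303 + 50261 + 61859 + 337698 + 14471 = 474592 J = 475 kJ

q = 475 kJ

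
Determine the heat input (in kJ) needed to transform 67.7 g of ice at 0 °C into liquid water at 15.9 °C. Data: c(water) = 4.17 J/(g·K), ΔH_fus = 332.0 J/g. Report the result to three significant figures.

q1 (melt at 0 °C): 67.7 × 332.0 = 22476 J
q2 (heat water 0.0→15.9 °C): 67.7 × 4.17 × 15.9 = 4489 J
Total: 22476 + 4489 = 26965 J = 27.0 kJ

q = 27.0 kJ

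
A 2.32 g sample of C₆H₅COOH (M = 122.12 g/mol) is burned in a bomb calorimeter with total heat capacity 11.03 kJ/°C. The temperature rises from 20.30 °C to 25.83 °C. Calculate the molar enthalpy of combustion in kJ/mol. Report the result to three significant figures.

ΔT = 25.83 − 20.30 = 5.53 °C
q_cal = C_cal × ΔT = 11.03 × 5.53 = 60.9959 kJ
n = 2.32 / 122.12 = 0.01900 mol
q_rxn = −q_cal = -60.9959 kJ
ΔH = -60.9959 / 0.01900 = -3210 kJ/mol

ΔH = -3210 kJ/mol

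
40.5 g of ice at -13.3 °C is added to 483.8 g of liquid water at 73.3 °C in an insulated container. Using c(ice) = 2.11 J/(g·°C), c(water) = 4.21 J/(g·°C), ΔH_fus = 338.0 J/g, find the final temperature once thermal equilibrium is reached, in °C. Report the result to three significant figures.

T_f = 60.9 °C

Heat to bring ice to 0 °C and melt it: q₁ = 40.5×2.11×13.3 + 40.5×338.0 = 14826 J
Heat the water can supply cooling to 0 °C: 483.8×4.21×73.3 = 149297 J > q₁, so all ice melts.
Energy balance: 483.8×4.21×(73.3 − T) = 14826 + 40.5×4.21×(T − 0)
2036.798(73.3 − T) = 14826 + 170.505 T
149297 − 14826 = 2207.303 T
T = 134471 / 2207.303 = 60.92 °C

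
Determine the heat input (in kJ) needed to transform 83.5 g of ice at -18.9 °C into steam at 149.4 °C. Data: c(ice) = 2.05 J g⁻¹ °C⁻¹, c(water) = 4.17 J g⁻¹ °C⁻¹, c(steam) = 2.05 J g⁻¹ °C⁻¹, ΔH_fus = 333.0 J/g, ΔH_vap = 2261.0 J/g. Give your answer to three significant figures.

q = 263 kJ

q1 (heat ice -18.9→0.0 °C): 83.5 × 2.05 × 18.9 = 3235 J
q2 (melt at 0 °C): 83.5 × 333.0 = 27806 J
q3 (heat water 0.0→100.0 °C): 83.5 × 4.17 × 100.0 = 34820 J
q4 (vaporize at 100 °C): 83.5 × 2261.0 = 188794 J
q5 (heat steam 100.0→149.4 °C): 83.5 × 2.05 × 49.4 = 8456 J
Total: 3235 + 27806 + 34820 + 188794 + 8456 = 263111 J = 263 kJ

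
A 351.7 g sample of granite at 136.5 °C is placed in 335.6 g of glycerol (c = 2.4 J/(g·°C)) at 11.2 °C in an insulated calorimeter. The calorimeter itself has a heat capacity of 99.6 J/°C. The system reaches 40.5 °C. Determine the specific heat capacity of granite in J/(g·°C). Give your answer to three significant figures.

q_gained = (335.6 × 2.4 + 99.6) × (40.5 − 11.2) = 26520 J
q_lost = 351.7 × c × (136.5 − 40.5) = 33763.2 c
Set equal: c = 26520 / 33763.2 = 0.785 J/(g·°C)

c = 0.785 J/(g·°C)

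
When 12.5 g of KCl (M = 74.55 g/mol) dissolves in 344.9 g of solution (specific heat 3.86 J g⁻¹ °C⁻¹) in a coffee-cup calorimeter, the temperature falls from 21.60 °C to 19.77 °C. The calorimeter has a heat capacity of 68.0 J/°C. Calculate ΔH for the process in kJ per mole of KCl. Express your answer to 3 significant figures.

|ΔT| = |19.77 − 21.60| = 1.83 °C
|q_surr| = (344.9 × 3.86 + 68.0) × 1.83 = 1399.314 × 1.83 = 2561 J
n(KCl) = 12.5 / 74.55 = 0.1677 mol
Temperature fell, so q_rxn = +|q_surr| = 2.561 kJ
ΔH = q_rxn / n = 15.27 kJ/mol

ΔH = 15.3 kJ/mol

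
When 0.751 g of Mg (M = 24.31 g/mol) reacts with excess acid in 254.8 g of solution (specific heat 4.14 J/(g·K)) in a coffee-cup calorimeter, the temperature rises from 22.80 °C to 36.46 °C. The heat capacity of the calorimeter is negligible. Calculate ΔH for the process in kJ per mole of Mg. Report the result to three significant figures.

ΔH = -466 kJ/mol

|ΔT| = |36.46 − 22.80| = 13.66 °C
|q_surr| = (254.8 × 4.14) × 13.66 = 1054.872 × 13.66 = 14410 J
n(Mg) = 0.751 / 24.31 = 0.03089 mol
Temperature rose, so q_rxn = −|q_surr| = -14.41 kJ
ΔH = q_rxn / n = -466.49 kJ/mol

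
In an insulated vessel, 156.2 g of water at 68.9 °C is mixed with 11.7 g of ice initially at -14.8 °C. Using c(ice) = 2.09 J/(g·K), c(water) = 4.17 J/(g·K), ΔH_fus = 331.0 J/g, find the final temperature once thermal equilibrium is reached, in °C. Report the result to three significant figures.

T_f = 58.1 °C

Heat to bring ice to 0 °C and melt it: q₁ = 11.7×2.09×14.8 + 11.7×331.0 = 4234.6 J
Heat the water can supply cooling to 0 °C: 156.2×4.17×68.9 = 44878.3 J > q₁, so all ice melts.
Energy balance: 156.2×4.17×(68.9 − T) = 4234.6 + 11.7×4.17×(T − 0)
651.354(68.9 − T) = 4234.6 + 48.789 T
44878.3 − 4234.6 = 700.143 T
T = 40643.7 / 700.143 = 58.05 °C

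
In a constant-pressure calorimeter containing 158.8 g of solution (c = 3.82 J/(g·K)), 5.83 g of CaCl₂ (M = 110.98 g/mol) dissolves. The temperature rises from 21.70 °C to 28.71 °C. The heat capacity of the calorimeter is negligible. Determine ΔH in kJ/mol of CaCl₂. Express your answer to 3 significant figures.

|ΔT| = |28.71 − 21.70| = 7.01 °C
|q_surr| = (158.8 × 3.82) × 7.01 = 606.616 × 7.01 = 4252 J
n(CaCl₂) = 5.83 / 110.98 = 0.05253 mol
Temperature rose, so q_rxn = −|q_surr| = -4.252 kJ
ΔH = q_rxn / n = -80.94 kJ/mol

ΔH = -80.9 kJ/mol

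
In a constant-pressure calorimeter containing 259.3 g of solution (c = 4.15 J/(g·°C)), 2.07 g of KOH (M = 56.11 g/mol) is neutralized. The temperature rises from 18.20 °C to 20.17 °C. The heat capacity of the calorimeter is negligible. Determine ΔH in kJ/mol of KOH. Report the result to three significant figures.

|ΔT| = |20.17 − 18.20| = 1.97 °C
|q_surr| = (259.3 × 4.15) × 1.97 = 1076.095 × 1.97 = 2120 J
n(KOH) = 2.07 / 56.11 = 0.03689 mol
Temperature rose, so q_rxn = −|q_surr| = -2.120 kJ
ΔH = q_rxn / n = -57.47 kJ/mol

ΔH = -57.5 kJ/mol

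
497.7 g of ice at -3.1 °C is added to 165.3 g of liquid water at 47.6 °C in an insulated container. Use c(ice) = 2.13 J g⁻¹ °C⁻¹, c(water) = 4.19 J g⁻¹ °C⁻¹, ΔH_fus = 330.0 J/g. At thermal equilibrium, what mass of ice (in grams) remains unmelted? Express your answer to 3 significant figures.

Heat to warm all ice to 0 °C: 497.7×2.13×3.1 = 3286.3 J
Heat released by water cooling to 0 °C: 165.3×4.19×47.6 = 32968 J
32968 J < 3286.3 + 497.7×330.0 = 167527.3 J, so not all ice melts; final T = 0 °C.
Heat left for melting: 32968 − 3286.3 = 29681.7 J
Mass melted = 29681.7 / 330.0 = 89.94 g
Ice remaining = 497.7 − 89.94 = 407.76 g

m_ice remaining = 408 g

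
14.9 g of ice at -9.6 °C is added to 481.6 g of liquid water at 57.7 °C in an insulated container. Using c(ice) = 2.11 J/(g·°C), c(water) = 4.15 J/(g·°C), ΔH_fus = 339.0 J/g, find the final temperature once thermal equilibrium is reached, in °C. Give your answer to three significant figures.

T_f = 53.4 °C

Heat to bring ice to 0 °C and melt it: q₁ = 14.9×2.11×9.6 + 14.9×339.0 = 5352.9 J
Heat the water can supply cooling to 0 °C: 481.6×4.15×57.7 = 115322 J > q₁, so all ice melts.
Energy balance: 481.6×4.15×(57.7 − T) = 5352.9 + 14.9×4.15×(T − 0)
1998.64(57.7 − T) = 5352.9 + 61.835 T
115322 − 5352.9 = 2060.475 T
T = 109969.1 / 2060.475 = 53.37 °C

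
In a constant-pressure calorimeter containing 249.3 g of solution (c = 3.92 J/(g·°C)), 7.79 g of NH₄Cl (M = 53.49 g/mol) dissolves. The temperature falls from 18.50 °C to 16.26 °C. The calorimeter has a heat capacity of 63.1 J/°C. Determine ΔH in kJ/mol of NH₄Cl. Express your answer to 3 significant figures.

ΔH = 16.0 kJ/mol

|ΔT| = |16.26 − 18.50| = 2.24 °C
|q_surr| = (249.3 × 3.92 + 63.1) × 2.24 = 1040.356 × 2.24 = 2330 J
n(NH₄Cl) = 7.79 / 53.49 = 0.1456 mol
Temperature fell, so q_rxn = +|q_surr| = 2.330 kJ
ΔH = q_rxn / n = 16.00 kJ/mol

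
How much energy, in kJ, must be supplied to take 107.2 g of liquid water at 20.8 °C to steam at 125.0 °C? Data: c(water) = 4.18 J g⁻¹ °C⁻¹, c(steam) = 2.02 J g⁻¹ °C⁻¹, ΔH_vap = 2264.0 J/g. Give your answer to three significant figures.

q1 (heat water 20.8→100.0 °C): 107.2 × 4.18 × 79.2 = 35489 J
q2 (vaporize at 100 °C): 107.2 × 2264.0 = 242701 J
q3 (heat steam 100.0→125.0 °C): 107.2 × 2.02 × 25.0 = 5414 J
Total: 35489 + 242701 + 5414 = 283604 J = 284 kJ

q = 284 kJ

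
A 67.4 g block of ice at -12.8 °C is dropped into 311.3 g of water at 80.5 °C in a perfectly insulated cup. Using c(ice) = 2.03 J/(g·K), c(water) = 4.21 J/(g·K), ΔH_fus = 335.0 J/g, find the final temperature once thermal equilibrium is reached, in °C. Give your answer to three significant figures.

T_f = 50.9 °C

Heat to bring ice to 0 °C and melt it: q₁ = 67.4×2.03×12.8 + 67.4×335.0 = 24330 J
Heat the water can supply cooling to 0 °C: 311.3×4.21×80.5 = 105501 J > q₁, so all ice melts.
Energy balance: 311.3×4.21×(80.5 − T) = 24330 + 67.4×4.21×(T − 0)
1310.573(80.5 − T) = 24330 + 283.754 T
105501 − 24330 = 1594.327 T
T = 81171 / 1594.327 = 50.91 °C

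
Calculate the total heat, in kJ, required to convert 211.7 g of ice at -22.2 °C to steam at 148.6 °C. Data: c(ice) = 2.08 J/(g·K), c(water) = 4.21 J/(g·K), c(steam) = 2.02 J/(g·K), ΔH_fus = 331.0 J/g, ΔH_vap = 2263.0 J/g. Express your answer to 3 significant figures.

q1 (heat ice -22.2→0.0 °C): 211.7 × 2.08 × 22.2 = 9775 J
q2 (melt at 0 °C): 211.7 × 331.0 = 70073 J
q3 (heat water 0.0→100.0 °C): 211.7 × 4.21 × 100.0 = 89126 J
q4 (vaporize at 100 °C): 211.7 × 2263.0 = 479077 J
q5 (heat steam 100.0→148.6 °C): 211.7 × 2.02 × 48.6 = 20783 J
Total: 9775 + 70073 + 89126 + 479077 + 20783 = 668834 J = 669 kJ

q = 669 kJ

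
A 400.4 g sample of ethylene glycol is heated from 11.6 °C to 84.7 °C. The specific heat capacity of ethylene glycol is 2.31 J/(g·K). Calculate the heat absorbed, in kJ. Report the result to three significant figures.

q = 67.6 kJ

q = m c ΔT = 400.4 × 2.31 × (84.7 − 11.6)
q = 400.4 × 2.31 × 73.1 = 67610 J = 67.6 kJ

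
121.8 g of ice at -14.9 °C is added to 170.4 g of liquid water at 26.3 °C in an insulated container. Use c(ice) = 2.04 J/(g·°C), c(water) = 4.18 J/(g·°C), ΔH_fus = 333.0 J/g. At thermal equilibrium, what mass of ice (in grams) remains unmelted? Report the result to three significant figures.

Heat to warm all ice to 0 °C: 121.8×2.04×14.9 = 3702.2 J
Heat released by water cooling to 0 °C: 170.4×4.18×26.3 = 18733 J
18733 J < 3702.2 + 121.8×333.0 = 44261.6 J, so not all ice melts; final T = 0 °C.
Heat left for melting: 18733 − 3702.2 = 15030.8 J
Mass melted = 15030.8 / 333.0 = 45.14 g
Ice remaining = 121.8 − 45.14 = 76.66 g

m_ice remaining = 76.7 g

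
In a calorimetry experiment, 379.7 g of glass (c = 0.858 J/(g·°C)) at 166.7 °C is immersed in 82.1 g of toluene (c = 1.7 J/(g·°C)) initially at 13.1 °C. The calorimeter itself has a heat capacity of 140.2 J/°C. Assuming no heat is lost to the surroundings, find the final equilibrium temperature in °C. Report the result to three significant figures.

T_f = 95.7 °C

Heat lost by glass = heat gained by toluene + calorimeter.
(379.7)(0.858)(166.7 − T) = [(82.1)(1.7) + 140.2](T − 13.1)
325.7826 (166.7 − T) = 279.77 (T − 13.1)
54308 − 325.7826 T = 279.77 T − 3665.0
57973.0 = 605.5526 T
T = 95.74 °C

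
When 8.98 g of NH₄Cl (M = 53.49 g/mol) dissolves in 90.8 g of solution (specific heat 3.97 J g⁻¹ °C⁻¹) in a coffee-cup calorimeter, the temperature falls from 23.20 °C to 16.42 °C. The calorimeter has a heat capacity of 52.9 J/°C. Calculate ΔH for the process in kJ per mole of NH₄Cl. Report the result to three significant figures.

ΔH = 16.7 kJ/mol

|ΔT| = |16.42 − 23.20| = 6.78 °C
|q_surr| = (90.8 × 3.97 + 52.9) × 6.78 = 413.376 × 6.78 = 2803 J
n(NH₄Cl) = 8.98 / 53.49 = 0.1679 mol
Temperature fell, so q_rxn = +|q_surr| = 2.803 kJ
ΔH = q_rxn / n = 16.69 kJ/mol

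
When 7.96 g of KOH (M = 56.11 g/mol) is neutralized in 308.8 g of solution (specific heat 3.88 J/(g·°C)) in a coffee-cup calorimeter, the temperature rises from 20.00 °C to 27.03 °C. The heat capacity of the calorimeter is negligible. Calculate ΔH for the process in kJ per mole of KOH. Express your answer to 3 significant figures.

|ΔT| = |27.03 − 20.00| = 7.03 °C
|q_surr| = (308.8 × 3.88) × 7.03 = 1198.144 × 7.03 = 8423 J
n(KOH) = 7.96 / 56.11 = 0.1419 mol
Temperature rose, so q_rxn = −|q_surr| = -8.423 kJ
ΔH = q_rxn / n = -59.36 kJ/mol

ΔH = -59.4 kJ/mol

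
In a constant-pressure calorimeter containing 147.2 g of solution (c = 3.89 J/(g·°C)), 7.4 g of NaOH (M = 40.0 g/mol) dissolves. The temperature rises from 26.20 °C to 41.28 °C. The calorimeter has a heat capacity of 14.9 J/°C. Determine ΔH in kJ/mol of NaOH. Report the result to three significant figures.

|ΔT| = |41.28 − 26.20| = 15.08 °C
|q_surr| = (147.2 × 3.89 + 14.9) × 15.08 = 587.508 × 15.08 = 8860 J
n(NaOH) = 7.4 / 40.0 = 0.1850 mol
Temperature rose, so q_rxn = −|q_surr| = -8.860 kJ
ΔH = q_rxn / n = -47.89 kJ/mol

ΔH = -47.9 kJ/mol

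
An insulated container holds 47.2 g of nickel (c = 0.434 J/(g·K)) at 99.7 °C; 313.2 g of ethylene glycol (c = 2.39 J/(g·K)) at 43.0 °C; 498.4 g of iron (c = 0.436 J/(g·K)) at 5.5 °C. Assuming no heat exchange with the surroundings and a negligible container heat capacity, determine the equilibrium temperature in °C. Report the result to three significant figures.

Σ mᵢcᵢ(T − Tᵢ) = 0  ⇒  T = Σ mᵢcᵢTᵢ / Σ mᵢcᵢ
Σ mᵢcᵢ = 47.2×0.434 + 313.2×2.39 + 498.4×0.436 = 986.3352
Σ mᵢcᵢTᵢ = 20.4848×99.7 + 748.548×43.0 + 217.3024×5.5 = 35425
T = 35425 / 986.3352 = 35.92 °C

T_f = 35.9 °C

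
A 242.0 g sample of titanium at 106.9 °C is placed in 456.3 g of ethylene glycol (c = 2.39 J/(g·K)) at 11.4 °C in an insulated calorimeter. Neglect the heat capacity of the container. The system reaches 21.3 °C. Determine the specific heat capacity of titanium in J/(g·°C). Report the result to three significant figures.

q_gained = (456.3 × 2.39) × (21.3 − 11.4) = 10800 J
q_lost = 242.0 × c × (106.9 − 21.3) = 20715.2 c
Set equal: c = 10800 / 20715.2 = 0.521 J/(g·°C)

c = 0.521 J/(g·°C)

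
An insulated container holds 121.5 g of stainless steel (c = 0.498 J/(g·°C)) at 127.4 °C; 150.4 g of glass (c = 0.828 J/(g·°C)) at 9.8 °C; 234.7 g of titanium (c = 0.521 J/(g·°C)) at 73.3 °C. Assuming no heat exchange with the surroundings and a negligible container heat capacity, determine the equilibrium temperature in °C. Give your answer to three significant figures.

Σ mᵢcᵢ(T − Tᵢ) = 0  ⇒  T = Σ mᵢcᵢTᵢ / Σ mᵢcᵢ
Σ mᵢcᵢ = 121.5×0.498 + 150.4×0.828 + 234.7×0.521 = 307.3169
Σ mᵢcᵢTᵢ = 60.507×127.4 + 124.5312×9.8 + 122.2787×73.3 = 17892
T = 17892 / 307.3169 = 58.22 °C

T_f = 58.2 °C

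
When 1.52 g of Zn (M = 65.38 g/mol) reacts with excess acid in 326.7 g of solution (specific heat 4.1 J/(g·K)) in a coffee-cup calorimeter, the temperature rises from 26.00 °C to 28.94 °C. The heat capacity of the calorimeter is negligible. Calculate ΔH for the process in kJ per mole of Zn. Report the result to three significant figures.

|ΔT| = |28.94 − 26.00| = 2.94 °C
|q_surr| = (326.7 × 4.1) × 2.94 = 1339.47 × 2.94 = 3938 J
n(Zn) = 1.52 / 65.38 = 0.02325 mol
Temperature rose, so q_rxn = −|q_surr| = -3.938 kJ
ΔH = q_rxn / n = -169.4 kJ/mol

ΔH = -169 kJ/mol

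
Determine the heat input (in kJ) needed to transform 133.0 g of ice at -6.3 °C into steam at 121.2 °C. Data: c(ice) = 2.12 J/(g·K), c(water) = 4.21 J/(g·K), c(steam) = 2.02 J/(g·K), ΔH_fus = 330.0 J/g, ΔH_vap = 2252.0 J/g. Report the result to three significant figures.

q1 (heat ice -6.3→0.0 °C): 133.0 × 2.12 × 6.3 = 1776 J
q2 (melt at 0 °C): 133.0 × 330.0 = 43890 J
q3 (heat water 0.0→100.0 °C): 133.0 × 4.21 × 100.0 = 55993 J
q4 (vaporize at 100 °C): 133.0 × 2252.0 = 299516 J
q5 (heat steam 100.0→121.2 °C): 133.0 × 2.02 × 21.2 = 5696 J
Total: 1776 + 43890 + 55993 + 299516 + 5696 = 406871 J = 407 kJ

q = 407 kJ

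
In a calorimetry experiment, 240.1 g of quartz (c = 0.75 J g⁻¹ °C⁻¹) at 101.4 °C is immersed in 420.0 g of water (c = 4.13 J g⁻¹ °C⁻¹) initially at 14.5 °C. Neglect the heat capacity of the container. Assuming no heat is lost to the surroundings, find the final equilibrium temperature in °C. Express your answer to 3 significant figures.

Heat lost by quartz = heat gained by water.
(240.1)(0.75)(101.4 − T) = (420.0)(4.13)(T − 14.5)
180.075 (101.4 − T) = 1734.6 (T − 14.5)
18260 − 180.075 T = 1734.6 T − 25152
43412 = 1914.675 T
T = 22.67 °C

T_f = 22.7 °C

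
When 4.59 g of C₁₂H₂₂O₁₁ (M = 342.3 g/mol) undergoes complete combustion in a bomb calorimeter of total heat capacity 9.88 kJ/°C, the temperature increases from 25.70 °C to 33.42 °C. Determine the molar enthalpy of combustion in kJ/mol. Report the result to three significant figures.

ΔT = 33.42 − 25.70 = 7.72 °C
q_cal = C_cal × ΔT = 9.88 × 7.72 = 76.2736 kJ
n = 4.59 / 342.3 = 0.01341 mol
q_rxn = −q_cal = -76.2736 kJ
ΔH = -76.2736 / 0.01341 = -5688 kJ/mol

ΔH = -5690 kJ/mol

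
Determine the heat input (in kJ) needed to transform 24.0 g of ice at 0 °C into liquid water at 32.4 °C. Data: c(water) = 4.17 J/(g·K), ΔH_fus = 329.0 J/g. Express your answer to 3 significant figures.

q1 (melt at 0 °C): 24.0 × 329.0 = 7896 J
q2 (heat water 0.0→32.4 °C): 24.0 × 4.17 × 32.4 = 3243 J
Total: 7896 + 3243 = 11139 J = 11.1 kJ

q = 11.1 kJ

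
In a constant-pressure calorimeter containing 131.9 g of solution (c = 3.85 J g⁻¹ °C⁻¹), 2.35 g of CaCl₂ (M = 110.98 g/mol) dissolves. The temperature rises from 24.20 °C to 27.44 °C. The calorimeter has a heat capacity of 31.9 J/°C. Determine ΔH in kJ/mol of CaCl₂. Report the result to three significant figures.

ΔH = -82.6 kJ/mol

|ΔT| = |27.44 − 24.20| = 3.24 °C
|q_surr| = (131.9 × 3.85 + 31.9) × 3.24 = 539.715 × 3.24 = 1749 J
n(CaCl₂) = 2.35 / 110.98 = 0.02117 mol
Temperature rose, so q_rxn = −|q_surr| = -1.749 kJ
ΔH = q_rxn / n = -82.62 kJ/mol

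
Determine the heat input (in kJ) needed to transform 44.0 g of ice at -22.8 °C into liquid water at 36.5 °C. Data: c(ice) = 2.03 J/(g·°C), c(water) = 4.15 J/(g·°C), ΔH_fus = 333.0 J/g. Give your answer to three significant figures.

q = 23.4 kJ

q1 (heat ice -22.8→0.0 °C): 44.0 × 2.03 × 22.8 = 2036 J
q2 (melt at 0 °C): 44.0 × 333.0 = 14652 J
q3 (heat water 0.0→36.5 °C): 44.0 × 4.15 × 36.5 = 6665 J
Total: 2036 + 14652 + 6665 = 23353 J = 23.4 kJ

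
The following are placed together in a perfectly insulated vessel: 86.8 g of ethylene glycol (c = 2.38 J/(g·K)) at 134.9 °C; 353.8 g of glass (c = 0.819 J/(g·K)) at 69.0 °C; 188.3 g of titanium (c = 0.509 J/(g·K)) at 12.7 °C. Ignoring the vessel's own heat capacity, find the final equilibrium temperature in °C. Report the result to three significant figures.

Σ mᵢcᵢ(T − Tᵢ) = 0  ⇒  T = Σ mᵢcᵢTᵢ / Σ mᵢcᵢ
Σ mᵢcᵢ = 86.8×2.38 + 353.8×0.819 + 188.3×0.509 = 592.1909
Σ mᵢcᵢTᵢ = 206.584×134.9 + 289.7622×69.0 + 95.8447×12.7 = 49079
T = 49079 / 592.1909 = 82.88 °C

T_f = 82.9 °C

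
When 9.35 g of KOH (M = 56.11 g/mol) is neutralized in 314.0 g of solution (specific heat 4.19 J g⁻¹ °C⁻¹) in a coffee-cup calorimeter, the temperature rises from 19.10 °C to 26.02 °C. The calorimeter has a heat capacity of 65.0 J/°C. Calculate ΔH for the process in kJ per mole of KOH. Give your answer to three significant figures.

ΔH = -57.3 kJ/mol

|ΔT| = |26.02 − 19.10| = 6.92 °C
|q_surr| = (314.0 × 4.19 + 65.0) × 6.92 = 1380.66 × 6.92 = 9554 J
n(KOH) = 9.35 / 56.11 = 0.1666 mol
Temperature rose, so q_rxn = −|q_surr| = -9.554 kJ
ΔH = q_rxn / n = -57.347 kJ/mol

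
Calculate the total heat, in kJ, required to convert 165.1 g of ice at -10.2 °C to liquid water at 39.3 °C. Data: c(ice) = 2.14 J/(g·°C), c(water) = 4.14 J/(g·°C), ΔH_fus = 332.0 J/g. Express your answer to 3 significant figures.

q = 85.3 kJ

q1 (heat ice -10.2→0.0 °C): 165.1 × 2.14 × 10.2 = 3604 J
q2 (melt at 0 °C): 165.1 × 332.0 = 54813 J
q3 (heat water 0.0→39.3 °C): 165.1 × 4.14 × 39.3 = 26862 J
Total: 3604 + 54813 + 26862 = 85279 J = 85.3 kJ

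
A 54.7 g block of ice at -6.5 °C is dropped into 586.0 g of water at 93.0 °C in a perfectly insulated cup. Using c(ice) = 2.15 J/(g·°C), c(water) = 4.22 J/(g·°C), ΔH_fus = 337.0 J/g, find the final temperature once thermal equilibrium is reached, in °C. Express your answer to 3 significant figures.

T_f = 78.0 °C

Heat to bring ice to 0 °C and melt it: q₁ = 54.7×2.15×6.5 + 54.7×337.0 = 19198 J
Heat the water can supply cooling to 0 °C: 586.0×4.22×93.0 = 229982 J > q₁, so all ice melts.
Energy balance: 586.0×4.22×(93.0 − T) = 19198 + 54.7×4.22×(T − 0)
2472.92(93.0 − T) = 19198 + 230.834 T
229982 − 19198 = 2703.754 T
T = 210784 / 2703.754 = 77.96 °C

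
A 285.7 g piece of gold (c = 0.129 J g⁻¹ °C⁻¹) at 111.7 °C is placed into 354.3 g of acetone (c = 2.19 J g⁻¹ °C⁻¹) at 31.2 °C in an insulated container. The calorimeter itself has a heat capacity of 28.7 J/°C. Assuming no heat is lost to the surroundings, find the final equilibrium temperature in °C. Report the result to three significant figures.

Heat lost by gold = heat gained by acetone + calorimeter.
(285.7)(0.129)(111.7 − T) = [(354.3)(2.19) + 28.7](T − 31.2)
36.8553 (111.7 − T) = 804.617 (T − 31.2)
4116.7 − 36.8553 T = 804.617 T − 25104
29220.7 = 841.4723 T
T = 34.73 °C

T_f = 34.7 °C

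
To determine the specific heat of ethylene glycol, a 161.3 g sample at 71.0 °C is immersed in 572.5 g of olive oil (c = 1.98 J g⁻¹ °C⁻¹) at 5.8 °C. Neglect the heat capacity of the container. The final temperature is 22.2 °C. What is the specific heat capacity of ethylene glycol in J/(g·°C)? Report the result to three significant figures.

c = 2.36 J/(g·°C)

q_gained = (572.5 × 1.98) × (22.2 − 5.8) = 18590 J
q_lost = 161.3 × c × (71.0 − 22.2) = 7871.44 c
Set equal: c = 18590 / 7871.44 = 2.36 J/(g·°C)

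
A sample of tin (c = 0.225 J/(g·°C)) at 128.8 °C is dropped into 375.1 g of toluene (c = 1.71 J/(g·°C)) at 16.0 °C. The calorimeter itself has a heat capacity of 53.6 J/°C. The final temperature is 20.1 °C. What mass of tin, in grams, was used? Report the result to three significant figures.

m = 117 g

q_gained = (375.1 × 1.71 + 53.6) × (20.1 − 16.0) = 2850 J
q_lost = m × 0.225 × (128.8 − 20.1) = 24.4575 m
m = 2850 / 24.4575 = 117 g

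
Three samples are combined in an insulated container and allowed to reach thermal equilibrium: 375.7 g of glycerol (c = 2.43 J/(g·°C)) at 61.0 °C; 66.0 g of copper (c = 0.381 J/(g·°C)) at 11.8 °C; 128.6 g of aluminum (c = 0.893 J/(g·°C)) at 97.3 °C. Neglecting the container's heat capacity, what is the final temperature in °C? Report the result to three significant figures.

T_f = 63.8 °C

Σ mᵢcᵢ(T − Tᵢ) = 0  ⇒  T = Σ mᵢcᵢTᵢ / Σ mᵢcᵢ
Σ mᵢcᵢ = 375.7×2.43 + 66.0×0.381 + 128.6×0.893 = 1052.9368
Σ mᵢcᵢTᵢ = 912.951×61.0 + 25.146×11.8 + 114.8398×97.3 = 67161
T = 67161 / 1052.9368 = 63.78 °C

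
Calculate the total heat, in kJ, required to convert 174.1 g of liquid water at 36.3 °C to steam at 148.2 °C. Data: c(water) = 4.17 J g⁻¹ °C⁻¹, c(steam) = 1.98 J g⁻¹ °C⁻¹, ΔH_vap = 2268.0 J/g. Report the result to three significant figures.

q1 (heat water 36.3→100.0 °C): 174.1 × 4.17 × 63.7 = 46246 J
q2 (vaporize at 100 °C): 174.1 × 2268.0 = 394859 J
q3 (heat steam 100.0→148.2 °C): 174.1 × 1.98 × 48.2 = 16615 J
Total: 46246 + 394859 + 16615 = 457720 J = 458 kJ

q = 458 kJ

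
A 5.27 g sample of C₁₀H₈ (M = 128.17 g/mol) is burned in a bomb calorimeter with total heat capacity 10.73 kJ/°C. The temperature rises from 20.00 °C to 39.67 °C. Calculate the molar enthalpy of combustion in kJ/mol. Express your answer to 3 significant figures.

ΔT = 39.67 − 20.00 = 19.67 °C
q_cal = C_cal × ΔT = 10.73 × 19.67 = 211.0591 kJ
n = 5.27 / 128.17 = 0.04112 mol
q_rxn = −q_cal = -211.0591 kJ
ΔH = -211.0591 / 0.04112 = -5133 kJ/mol

ΔH = -5130 kJ/mol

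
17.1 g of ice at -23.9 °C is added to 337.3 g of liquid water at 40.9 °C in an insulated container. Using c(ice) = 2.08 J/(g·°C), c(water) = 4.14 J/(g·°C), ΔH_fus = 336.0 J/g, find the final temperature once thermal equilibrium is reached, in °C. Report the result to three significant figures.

Heat to bring ice to 0 °C and melt it: q₁ = 17.1×2.08×23.9 + 17.1×336.0 = 6595.7 J
Heat the water can supply cooling to 0 °C: 337.3×4.14×40.9 = 57113.7 J > q₁, so all ice melts.
Energy balance: 337.3×4.14×(40.9 − T) = 6595.7 + 17.1×4.14×(T − 0)
1396.422(40.9 − T) = 6595.7 + 70.794 T
57113.7 − 6595.7 = 1467.216 T
T = 50518.0 / 1467.216 = 34.43 °C

T_f = 34.4 °C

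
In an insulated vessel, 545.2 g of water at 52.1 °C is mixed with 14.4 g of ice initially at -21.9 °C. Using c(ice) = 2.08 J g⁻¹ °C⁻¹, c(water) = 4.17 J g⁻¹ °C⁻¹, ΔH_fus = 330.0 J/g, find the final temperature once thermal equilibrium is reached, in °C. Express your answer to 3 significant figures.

T_f = 48.4 °C

Heat to bring ice to 0 °C and melt it: q₁ = 14.4×2.08×21.9 + 14.4×330.0 = 5407.9 J
Heat the water can supply cooling to 0 °C: 545.2×4.17×52.1 = 118449 J > q₁, so all ice melts.
Energy balance: 545.2×4.17×(52.1 − T) = 5407.9 + 14.4×4.17×(T − 0)
2273.484(52.1 − T) = 5407.9 + 60.048 T
118449 − 5407.9 = 2333.532 T
T = 113041.1 / 2333.532 = 48.44 °C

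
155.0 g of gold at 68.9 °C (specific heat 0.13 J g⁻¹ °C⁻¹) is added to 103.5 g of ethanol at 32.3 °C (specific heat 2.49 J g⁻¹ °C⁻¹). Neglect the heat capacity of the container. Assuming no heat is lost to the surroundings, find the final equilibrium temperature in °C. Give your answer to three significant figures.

Heat lost by gold = heat gained by ethanol.
(155.0)(0.13)(68.9 − T) = (103.5)(2.49)(T − 32.3)
20.15 (68.9 − T) = 257.715 (T − 32.3)
1388.3 − 20.15 T = 257.715 T − 8324.2
9712.5 = 277.865 T
T = 34.95 °C

T_f = 35.0 °C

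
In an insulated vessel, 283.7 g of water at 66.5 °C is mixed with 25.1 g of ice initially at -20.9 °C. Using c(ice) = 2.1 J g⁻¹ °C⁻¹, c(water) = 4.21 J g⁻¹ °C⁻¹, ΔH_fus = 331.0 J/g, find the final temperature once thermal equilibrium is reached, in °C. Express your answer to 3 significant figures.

Heat to bring ice to 0 °C and melt it: q₁ = 25.1×2.1×20.9 + 25.1×331.0 = 9409.7 J
Heat the water can supply cooling to 0 °C: 283.7×4.21×66.5 = 79426.1 J > q₁, so all ice melts.
Energy balance: 283.7×4.21×(66.5 − T) = 9409.7 + 25.1×4.21×(T − 0)
1194.377(66.5 − T) = 9409.7 + 105.671 T
79426.1 − 9409.7 = 1300.048 T
T = 70016.4 / 1300.048 = 53.86 °C

T_f = 53.9 °C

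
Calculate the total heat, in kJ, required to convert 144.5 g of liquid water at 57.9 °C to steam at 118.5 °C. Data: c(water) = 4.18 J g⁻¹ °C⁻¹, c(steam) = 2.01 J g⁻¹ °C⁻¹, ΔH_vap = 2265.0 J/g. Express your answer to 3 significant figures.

q1 (heat water 57.9→100.0 °C): 144.5 × 4.18 × 42.1 = 25429 J
q2 (vaporize at 100 °C): 144.5 × 2265.0 = 327293 J
q3 (heat steam 100.0→118.5 °C): 144.5 × 2.01 × 18.5 = 5373 J
Total: 25429 + 327293 + 5373 = 358095 J = 358 kJ

q = 358 kJ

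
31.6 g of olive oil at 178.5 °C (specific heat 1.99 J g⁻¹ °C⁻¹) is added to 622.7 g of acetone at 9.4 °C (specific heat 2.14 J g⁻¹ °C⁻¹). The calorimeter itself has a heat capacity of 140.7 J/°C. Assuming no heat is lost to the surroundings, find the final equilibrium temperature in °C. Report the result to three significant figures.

T_f = 16.3 °C

Heat lost by olive oil = heat gained by acetone + calorimeter.
(31.6)(1.99)(178.5 − T) = [(622.7)(2.14) + 140.7](T − 9.4)
62.884 (178.5 − T) = 1473.278 (T − 9.4)
11225 − 62.884 T = 1473.278 T − 13849
25074 = 1536.162 T
T = 16.32 °C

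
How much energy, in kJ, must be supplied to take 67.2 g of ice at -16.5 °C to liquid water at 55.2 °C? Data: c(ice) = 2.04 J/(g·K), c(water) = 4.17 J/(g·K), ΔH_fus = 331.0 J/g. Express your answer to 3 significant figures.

q = 40.0 kJ

q1 (heat ice -16.5→0.0 °C): 67.2 × 2.04 × 16.5 = 2262 J
q2 (melt at 0 °C): 67.2 × 331.0 = 22243 J
q3 (heat water 0.0→55.2 °C): 67.2 × 4.17 × 55.2 = 15468 J
Total: 2262 + 22243 + 15468 = 39973 J = 40.0 kJ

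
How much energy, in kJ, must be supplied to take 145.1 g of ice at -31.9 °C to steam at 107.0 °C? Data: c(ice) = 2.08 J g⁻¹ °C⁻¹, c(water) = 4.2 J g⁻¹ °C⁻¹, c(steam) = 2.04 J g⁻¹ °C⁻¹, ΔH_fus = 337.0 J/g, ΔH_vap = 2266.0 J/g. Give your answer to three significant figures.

q1 (heat ice -31.9→0.0 °C): 145.1 × 2.08 × 31.9 = 9628 J
q2 (melt at 0 °C): 145.1 × 337.0 = 48899 J
q3 (heat water 0.0→100.0 °C): 145.1 × 4.2 × 100.0 = 60942 J
q4 (vaporize at 100 °C): 145.1 × 2266.0 = 328797 J
q5 (heat steam 100.0→107.0 °C): 145.1 × 2.04 × 7.0 = 2072 J
Total: 9628 + 48899 + 60942 + 328797 + 2072 = 450338 J = 450 kJ

q = 450 kJ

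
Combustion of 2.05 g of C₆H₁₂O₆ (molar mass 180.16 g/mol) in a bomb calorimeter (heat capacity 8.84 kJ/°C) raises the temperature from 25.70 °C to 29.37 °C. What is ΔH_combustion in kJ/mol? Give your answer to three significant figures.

ΔH = -2850 kJ/mol

ΔT = 29.37 − 25.70 = 3.67 °C
q_cal = C_cal × ΔT = 8.84 × 3.67 = 32.4428 kJ
n = 2.05 / 180.16 = 0.01138 mol
q_rxn = −q_cal = -32.4428 kJ
ΔH = -32.4428 / 0.01138 = -2851 kJ/mol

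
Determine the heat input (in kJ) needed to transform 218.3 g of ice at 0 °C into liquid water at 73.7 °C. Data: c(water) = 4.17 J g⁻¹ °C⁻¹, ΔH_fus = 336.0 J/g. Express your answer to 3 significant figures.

q1 (melt at 0 °C): 218.3 × 336.0 = 73349 J
q2 (heat water 0.0→73.7 °C): 218.3 × 4.17 × 73.7 = 67090 J
Total: 73349 + 67090 = 140439 J = 140 kJ

q = 140 kJ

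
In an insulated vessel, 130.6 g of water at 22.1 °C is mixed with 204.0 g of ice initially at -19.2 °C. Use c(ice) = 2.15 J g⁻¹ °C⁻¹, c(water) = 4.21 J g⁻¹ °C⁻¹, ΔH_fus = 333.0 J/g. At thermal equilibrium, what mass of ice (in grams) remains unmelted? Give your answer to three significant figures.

Heat to warm all ice to 0 °C: 204.0×2.15×19.2 = 8421.1 J
Heat released by water cooling to 0 °C: 130.6×4.21×22.1 = 12151 J
12151 J < 8421.1 + 204.0×333.0 = 76353.1 J, so not all ice melts; final T = 0 °C.
Heat left for melting: 12151 − 8421.1 = 3729.9 J
Mass melted = 3729.9 / 333.0 = 11.20 g
Ice remaining = 204.0 − 11.20 = 192.80 g

m_ice remaining = 193 g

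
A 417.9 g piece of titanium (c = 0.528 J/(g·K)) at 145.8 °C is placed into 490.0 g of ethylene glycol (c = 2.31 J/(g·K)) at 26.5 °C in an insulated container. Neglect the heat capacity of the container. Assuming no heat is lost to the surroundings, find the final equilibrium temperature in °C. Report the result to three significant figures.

Heat lost by titanium = heat gained by ethylene glycol.
(417.9)(0.528)(145.8 − T) = (490.0)(2.31)(T − 26.5)
220.6512 (145.8 − T) = 1131.9 (T − 26.5)
32171 − 220.6512 T = 1131.9 T − 29995
62166 = 1352.5512 T
T = 45.96 °C

T_f = 46.0 °C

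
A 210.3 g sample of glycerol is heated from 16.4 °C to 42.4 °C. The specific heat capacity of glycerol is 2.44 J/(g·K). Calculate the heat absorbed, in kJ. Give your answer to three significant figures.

q = m c ΔT = 210.3 × 2.44 × (42.4 − 16.4)
q = 210.3 × 2.44 × 26.0 = 13340 J = 13.3 kJ

q = 13.3 kJ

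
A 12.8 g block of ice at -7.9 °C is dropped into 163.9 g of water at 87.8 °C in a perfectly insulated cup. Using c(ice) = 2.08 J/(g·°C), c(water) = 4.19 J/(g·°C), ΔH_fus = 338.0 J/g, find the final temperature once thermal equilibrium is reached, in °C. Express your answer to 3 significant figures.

Heat to bring ice to 0 °C and melt it: q₁ = 12.8×2.08×7.9 + 12.8×338.0 = 4536.7 J
Heat the water can supply cooling to 0 °C: 163.9×4.19×87.8 = 60295.9 J > q₁, so all ice melts.
Energy balance: 163.9×4.19×(87.8 − T) = 4536.7 + 12.8×4.19×(T − 0)
686.741(87.8 − T) = 4536.7 + 53.632 T
60295.9 − 4536.7 = 740.373 T
T = 55759.2 / 740.373 = 75.31 °C

T_f = 75.3 °C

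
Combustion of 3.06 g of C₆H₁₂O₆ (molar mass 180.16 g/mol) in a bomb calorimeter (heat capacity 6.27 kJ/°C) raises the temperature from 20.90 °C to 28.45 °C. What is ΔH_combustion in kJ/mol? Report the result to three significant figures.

ΔT = 28.45 − 20.90 = 7.55 °C
q_cal = C_cal × ΔT = 6.27 × 7.55 = 47.3385 kJ
n = 3.06 / 180.16 = 0.01698 mol
q_rxn = −q_cal = -47.3385 kJ
ΔH = -47.3385 / 0.01698 = -2788 kJ/mol

ΔH = -2790 kJ/mol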